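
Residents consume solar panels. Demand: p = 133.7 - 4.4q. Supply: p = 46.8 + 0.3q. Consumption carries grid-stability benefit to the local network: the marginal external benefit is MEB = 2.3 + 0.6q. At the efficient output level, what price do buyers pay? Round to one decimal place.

Social marginal benefit = demand + MEB = 136.0 - 3.8q.
Set SMB = MC: 136.0 - 3.8q = 46.8 + 0.3q → q* = 21.7561.
Consumer price on the demand curve at q*: 133.7 − 4.4×21.7561 = 37.9732.

P = 38.0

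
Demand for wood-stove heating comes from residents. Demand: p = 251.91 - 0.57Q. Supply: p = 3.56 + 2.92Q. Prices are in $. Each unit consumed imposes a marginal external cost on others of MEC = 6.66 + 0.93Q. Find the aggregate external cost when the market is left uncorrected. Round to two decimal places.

Market equilibrium (private): 3.56 + 2.92Q = 251.91 - 0.57Q → Q_m = 71.1605.
Total external cost = ∫₀^{Q_m} (6.66 + 0.93Q) dQ = 6.66×71.1605 + ½×0.93×71.1605² = 2828.6037.

$2828.60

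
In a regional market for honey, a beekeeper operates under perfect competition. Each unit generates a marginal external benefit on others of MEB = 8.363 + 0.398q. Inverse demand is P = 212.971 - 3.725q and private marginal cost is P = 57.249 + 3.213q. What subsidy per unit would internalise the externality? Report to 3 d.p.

Social marginal cost = private MC − MEB = 48.886 + 2.815q.
Set SMC = demand: 48.886 + 2.815q = 212.971 - 3.725q → q* = 25.0894.
The Pigouvian subsidy equals MEB at q*: 8.363 + 0.398×25.0894 = 18.3486.

subsidy = 18.349 per unit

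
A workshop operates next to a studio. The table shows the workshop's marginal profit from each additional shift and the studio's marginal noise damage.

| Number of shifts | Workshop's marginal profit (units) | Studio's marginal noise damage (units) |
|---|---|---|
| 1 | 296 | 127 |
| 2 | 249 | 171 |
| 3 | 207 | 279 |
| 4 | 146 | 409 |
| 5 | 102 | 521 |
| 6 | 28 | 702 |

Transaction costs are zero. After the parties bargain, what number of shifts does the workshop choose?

2

Bargaining reaches the level where marginal profit last exceeds marginal noise damage.
That holds through level 2 (249 ≥ 171) but not at 3 (207 < 279).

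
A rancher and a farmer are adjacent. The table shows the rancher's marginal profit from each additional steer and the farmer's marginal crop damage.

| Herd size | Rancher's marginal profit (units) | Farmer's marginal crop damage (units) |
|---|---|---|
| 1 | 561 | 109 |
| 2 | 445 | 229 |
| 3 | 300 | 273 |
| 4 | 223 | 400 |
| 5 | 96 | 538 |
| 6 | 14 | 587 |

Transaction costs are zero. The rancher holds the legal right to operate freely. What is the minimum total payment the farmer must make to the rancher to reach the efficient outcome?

333

Left alone the rancher would choose level 6 (marginal profit stays positive).
Efficient level: k* = 3 (marginal profit ≥ marginal crop damage through 3).
The farmer must at least cover the rancher's forgone profit from cutting 6→3: 223 + 96 + 14 = 333.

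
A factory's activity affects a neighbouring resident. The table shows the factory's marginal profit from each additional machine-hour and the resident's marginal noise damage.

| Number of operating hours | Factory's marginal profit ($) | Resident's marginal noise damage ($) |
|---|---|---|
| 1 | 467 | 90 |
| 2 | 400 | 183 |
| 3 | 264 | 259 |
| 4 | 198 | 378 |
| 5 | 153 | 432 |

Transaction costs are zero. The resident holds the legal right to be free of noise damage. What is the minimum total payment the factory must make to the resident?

Efficient level: marginal profit ≥ marginal noise damage through level 3, so k* = 3.
With the resident holding the right, the factory must at least compensate total damage at k*: 90 + 183 + 259 = 532.

$532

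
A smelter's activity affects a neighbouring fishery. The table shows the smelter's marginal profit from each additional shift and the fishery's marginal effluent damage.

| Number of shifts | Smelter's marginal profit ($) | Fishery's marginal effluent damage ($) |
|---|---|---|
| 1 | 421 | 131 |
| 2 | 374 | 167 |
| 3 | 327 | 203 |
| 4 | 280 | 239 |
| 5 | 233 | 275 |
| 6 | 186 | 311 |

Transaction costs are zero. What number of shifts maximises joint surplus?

Bargaining reaches the level where marginal profit last exceeds marginal effluent damage.
That holds through level 4 (280 ≥ 239) but not at 5 (233 < 275).

4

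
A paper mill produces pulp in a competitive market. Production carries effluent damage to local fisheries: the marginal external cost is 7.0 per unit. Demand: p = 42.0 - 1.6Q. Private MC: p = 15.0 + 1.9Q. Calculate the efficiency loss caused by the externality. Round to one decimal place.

Market equilibrium (private): 15.0 + 1.9Q = 42.0 - 1.6Q → Q_m = 7.7143.
Social marginal cost = private MC + MEC = 22.0 + 1.9Q.
Set SMC = demand: 22.0 + 1.9Q = 42.0 - 1.6Q → Q* = 5.7143.
The welfare-loss triangle has base |Q_m − Q*| and height MEC(Q_m) (the vertical gap between SMC and demand is zero at Q* and MEC at Q_m).
DWL = ½ × 2.0000 × 7.0000 = 7.0000.

DWL = 7.0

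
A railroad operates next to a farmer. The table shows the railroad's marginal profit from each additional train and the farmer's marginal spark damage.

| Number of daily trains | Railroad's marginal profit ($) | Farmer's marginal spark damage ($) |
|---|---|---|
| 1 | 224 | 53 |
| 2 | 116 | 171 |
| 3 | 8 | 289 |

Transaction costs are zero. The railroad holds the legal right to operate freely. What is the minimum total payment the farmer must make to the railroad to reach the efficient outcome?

Left alone the railroad would choose level 3 (marginal profit stays positive).
Efficient level: k* = 1 (marginal profit ≥ marginal spark damage through 1).
The farmer must at least cover the railroad's forgone profit from cutting 3→1: 116 + 8 = 124.

$124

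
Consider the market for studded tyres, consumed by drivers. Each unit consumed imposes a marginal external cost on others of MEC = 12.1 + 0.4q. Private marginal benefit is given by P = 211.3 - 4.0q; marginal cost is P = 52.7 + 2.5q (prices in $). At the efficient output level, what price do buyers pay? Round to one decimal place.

Social marginal benefit = demand − MEC = 199.2 - 4.4q.
Set SMB = MC: 199.2 - 4.4q = 52.7 + 2.5q → q* = 21.2319.
Consumer price on the demand curve at q*: 211.3 − 4.0×21.2319 = 126.3724.

P = $126.4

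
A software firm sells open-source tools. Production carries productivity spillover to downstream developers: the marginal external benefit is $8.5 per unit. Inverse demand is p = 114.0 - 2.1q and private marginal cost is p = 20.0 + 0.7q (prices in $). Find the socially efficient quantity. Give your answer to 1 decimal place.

Social marginal cost = private MC − MEB = 11.5 + 0.7q.
Set SMC = demand: 11.5 + 0.7q = 114.0 - 2.1q → q* = 36.6071.

q* = 36.6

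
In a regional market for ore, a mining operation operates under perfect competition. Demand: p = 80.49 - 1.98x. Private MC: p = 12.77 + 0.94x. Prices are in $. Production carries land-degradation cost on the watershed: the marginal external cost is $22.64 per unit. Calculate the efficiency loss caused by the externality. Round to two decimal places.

DWL = $87.77

Market equilibrium (private): 12.77 + 0.94x = 80.49 - 1.98x → x_m = 23.1918.
Social marginal cost = private MC + MEC = 35.41 + 0.94x.
Set SMC = demand: 35.41 + 0.94x = 80.49 - 1.98x → x* = 15.4384.
The welfare-loss triangle has base |x_m − x*| and height MEC(x_m) (the vertical gap between SMC and demand is zero at x* and MEC at x_m).
DWL = ½ × 7.7534 × 22.6400 = 87.7685.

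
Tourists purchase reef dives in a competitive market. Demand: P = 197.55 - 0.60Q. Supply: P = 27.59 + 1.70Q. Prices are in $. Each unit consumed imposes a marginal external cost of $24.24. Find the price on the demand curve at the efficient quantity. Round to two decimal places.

Social marginal benefit = demand − MEC = 173.31 - 0.60Q.
Set SMB = MC: 173.31 - 0.60Q = 27.59 + 1.70Q → Q* = 63.3565.
Consumer price on the demand curve at Q*: 197.55 − 0.60×63.3565 = 159.5361.

P = $159.54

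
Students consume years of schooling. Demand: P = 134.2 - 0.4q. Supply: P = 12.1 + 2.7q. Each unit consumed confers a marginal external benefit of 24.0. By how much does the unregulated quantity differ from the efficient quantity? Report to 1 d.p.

Market equilibrium (private): 12.1 + 2.7q = 134.2 - 0.4q → q_m = 39.3871.
Social marginal benefit = demand + MEB = 158.2 - 0.4q.
Set SMB = MC: 158.2 - 0.4q = 12.1 + 2.7q → q* = 47.1290.
Gap = |39.3871 − 47.1290| = 7.7419.

7.7 units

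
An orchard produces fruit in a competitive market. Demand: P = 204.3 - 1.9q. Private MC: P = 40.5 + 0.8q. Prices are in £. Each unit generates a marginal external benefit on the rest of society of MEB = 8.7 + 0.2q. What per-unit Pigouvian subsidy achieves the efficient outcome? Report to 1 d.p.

subsidy = £22.5 per unit

Social marginal cost = private MC − MEB = 31.8 + 0.6q.
Set SMC = demand: 31.8 + 0.6q = 204.3 - 1.9q → q* = 69.0000.
The Pigouvian subsidy equals MEB at q*: 8.7 + 0.2×69.0000 = 22.5000.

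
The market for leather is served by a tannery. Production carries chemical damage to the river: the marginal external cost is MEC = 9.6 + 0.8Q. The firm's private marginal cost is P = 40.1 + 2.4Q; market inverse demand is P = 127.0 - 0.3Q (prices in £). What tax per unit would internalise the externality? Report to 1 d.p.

Social marginal cost = private MC + MEC = 49.7 + 3.2Q.
Set SMC = demand: 49.7 + 3.2Q = 127.0 - 0.3Q → Q* = 22.0857.
The Pigouvian tax equals MEC at Q*: 9.6 + 0.8×22.0857 = 27.2686.

tax = £27.3 per unit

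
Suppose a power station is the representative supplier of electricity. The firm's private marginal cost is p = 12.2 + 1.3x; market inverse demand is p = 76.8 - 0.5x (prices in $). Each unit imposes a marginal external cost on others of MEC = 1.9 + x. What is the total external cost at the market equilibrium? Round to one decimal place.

Market equilibrium (private): 12.2 + 1.3x = 76.8 - 0.5x → x_m = 35.8889.
Total external cost = ∫₀^{x_m} (1.9 + 1.0x) dx = 1.9×35.8889 + ½×1.0×35.8889² = 712.1955.

$712.2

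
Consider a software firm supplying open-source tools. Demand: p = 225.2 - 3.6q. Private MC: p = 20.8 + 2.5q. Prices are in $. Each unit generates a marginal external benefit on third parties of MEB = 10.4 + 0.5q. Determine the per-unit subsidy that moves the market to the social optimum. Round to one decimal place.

Social marginal cost = private MC − MEB = 10.4 + 2.0q.
Set SMC = demand: 10.4 + 2.0q = 225.2 - 3.6q → q* = 38.3571.
The Pigouvian subsidy equals MEB at q*: 10.4 + 0.5×38.3571 = 29.5786.

subsidy = $29.6 per unit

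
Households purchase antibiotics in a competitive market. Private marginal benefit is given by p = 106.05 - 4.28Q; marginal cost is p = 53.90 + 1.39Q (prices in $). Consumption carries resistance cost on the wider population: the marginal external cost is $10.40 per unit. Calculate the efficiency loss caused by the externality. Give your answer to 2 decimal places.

Market equilibrium (private): 53.90 + 1.39Q = 106.05 - 4.28Q → Q_m = 9.1975.
Social marginal benefit = demand − MEC = 95.65 - 4.28Q.
Set SMB = MC: 95.65 - 4.28Q = 53.90 + 1.39Q → Q* = 7.3633.
Between Q* and Q_m the wedge MC − SMB runs linearly from 0 to MEC(Q_m), so the loss is a triangle.
DWL = ½ × 1.8342 × 10.4000 = 9.5378.

DWL = $9.54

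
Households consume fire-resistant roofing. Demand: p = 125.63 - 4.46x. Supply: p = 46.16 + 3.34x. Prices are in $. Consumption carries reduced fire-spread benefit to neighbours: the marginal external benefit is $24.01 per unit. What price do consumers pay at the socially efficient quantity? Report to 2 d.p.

P = $66.46

Social marginal benefit = demand + MEB = 149.64 - 4.46x.
Set SMB = MC: 149.64 - 4.46x = 46.16 + 3.34x → x* = 13.2667.
Consumer price on the demand curve at x*: 125.63 − 4.46×13.2667 = 66.4605.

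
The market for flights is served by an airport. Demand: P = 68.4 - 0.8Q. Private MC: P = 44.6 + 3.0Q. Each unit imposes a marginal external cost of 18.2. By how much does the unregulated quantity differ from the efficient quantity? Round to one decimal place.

Market equilibrium (private): 44.6 + 3.0Q = 68.4 - 0.8Q → Q_m = 6.2632.
Social marginal cost = private MC + MEC = 62.8 + 3.0Q.
Set SMC = demand: 62.8 + 3.0Q = 68.4 - 0.8Q → Q* = 1.4737.
Gap = |6.2632 − 1.4737| = 4.7895.

4.8 units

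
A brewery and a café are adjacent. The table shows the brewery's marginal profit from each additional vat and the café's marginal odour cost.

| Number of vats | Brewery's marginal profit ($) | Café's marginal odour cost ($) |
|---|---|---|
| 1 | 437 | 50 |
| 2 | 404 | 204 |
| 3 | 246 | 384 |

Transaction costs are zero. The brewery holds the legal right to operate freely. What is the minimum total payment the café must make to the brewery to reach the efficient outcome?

Left alone the brewery would choose level 3 (marginal profit stays positive).
Efficient level: k* = 2 (marginal profit ≥ marginal odour cost through 2).
The café must at least cover the brewery's forgone profit from cutting 3→2: 246 = 246.

$246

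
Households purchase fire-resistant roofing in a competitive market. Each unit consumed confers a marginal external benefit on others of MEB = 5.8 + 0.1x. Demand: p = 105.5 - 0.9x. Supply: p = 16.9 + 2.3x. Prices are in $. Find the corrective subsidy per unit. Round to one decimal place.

subsidy = $8.8 per unit

Social marginal benefit = demand + MEB = 111.3 - 0.8x.
Set SMB = MC: 111.3 - 0.8x = 16.9 + 2.3x → x* = 30.4516.
The Pigouvian subsidy equals MEB at x*: 5.8 + 0.1×30.4516 = 8.8452.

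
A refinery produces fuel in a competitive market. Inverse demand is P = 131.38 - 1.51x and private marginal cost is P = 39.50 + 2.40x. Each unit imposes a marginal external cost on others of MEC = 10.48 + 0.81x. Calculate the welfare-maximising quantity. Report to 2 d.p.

x* = 17.25

Social marginal cost = private MC + MEC = 49.98 + 3.21x.
Set SMC = demand: 49.98 + 3.21x = 131.38 - 1.51x → x* = 17.2458.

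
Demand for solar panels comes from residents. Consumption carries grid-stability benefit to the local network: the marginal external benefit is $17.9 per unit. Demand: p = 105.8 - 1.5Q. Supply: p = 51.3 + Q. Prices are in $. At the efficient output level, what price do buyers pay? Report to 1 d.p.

P = $62.4

Social marginal benefit = demand + MEB = 123.7 - 1.5Q.
Set SMB = MC: 123.7 - 1.5Q = 51.3 + Q → Q* = 28.9600.
Consumer price on the demand curve at Q*: 105.8 − 1.5×28.9600 = 62.3600.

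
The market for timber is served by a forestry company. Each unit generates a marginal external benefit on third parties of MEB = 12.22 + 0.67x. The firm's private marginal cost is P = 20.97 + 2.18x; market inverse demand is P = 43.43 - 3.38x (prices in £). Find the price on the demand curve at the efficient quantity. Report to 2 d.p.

P = £19.46

Social marginal cost = private MC − MEB = 8.75 + 1.51x.
Set SMC = demand: 8.75 + 1.51x = 43.43 - 3.38x → x* = 7.0920.
Consumer price on the demand curve at x*: 43.43 − 3.38×7.0920 = 19.4590.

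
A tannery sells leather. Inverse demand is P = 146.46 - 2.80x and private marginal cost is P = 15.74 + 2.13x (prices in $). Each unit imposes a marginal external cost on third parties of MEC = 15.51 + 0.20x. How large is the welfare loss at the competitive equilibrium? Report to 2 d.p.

Market equilibrium (private): 15.74 + 2.13x = 146.46 - 2.80x → x_m = 26.5152.
Social marginal cost = private MC + MEC = 31.25 + 2.33x.
Set SMC = demand: 31.25 + 2.33x = 146.46 - 2.80x → x* = 22.4581.
Between x* and x_m the wedge SMC − demand runs linearly from 0 to MEC(x_m), so the loss is a triangle.
DWL = ½ × 4.0571 × 20.8130 = 42.2202.

DWL = $42.22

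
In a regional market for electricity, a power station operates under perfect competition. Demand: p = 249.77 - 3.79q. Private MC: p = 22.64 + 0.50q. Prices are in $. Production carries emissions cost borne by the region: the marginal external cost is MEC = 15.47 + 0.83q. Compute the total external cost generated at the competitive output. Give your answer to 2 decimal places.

Market equilibrium (private): 22.64 + 0.50q = 249.77 - 3.79q → q_m = 52.9441.
Total external cost = ∫₀^{q_m} (15.47 + 0.83q) dq = 15.47×52.9441 + ½×0.83×52.9441² = 1982.3225.

$1982.32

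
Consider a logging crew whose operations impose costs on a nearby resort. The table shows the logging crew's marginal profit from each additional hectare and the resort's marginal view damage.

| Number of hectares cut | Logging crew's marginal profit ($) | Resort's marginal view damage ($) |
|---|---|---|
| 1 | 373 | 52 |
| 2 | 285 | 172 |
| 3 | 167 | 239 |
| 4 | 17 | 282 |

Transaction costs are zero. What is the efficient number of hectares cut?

2

Bargaining reaches the level where marginal profit last exceeds marginal view damage.
That holds through level 2 (285 ≥ 172) but not at 3 (167 < 239).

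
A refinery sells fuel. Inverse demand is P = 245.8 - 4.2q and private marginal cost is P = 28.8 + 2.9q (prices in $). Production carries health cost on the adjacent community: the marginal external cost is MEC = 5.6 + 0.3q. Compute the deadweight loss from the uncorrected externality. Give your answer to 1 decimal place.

DWL = $14.7

Market equilibrium (private): 28.8 + 2.9q = 245.8 - 4.2q → q_m = 30.5634.
Social marginal cost = private MC + MEC = 34.4 + 3.2q.
Set SMC = demand: 34.4 + 3.2q = 245.8 - 4.2q → q* = 28.5676.
The welfare-loss triangle has base |q_m − q*| and height MEC(q_m) (the vertical gap between SMC and demand is zero at q* and MEC at q_m).
DWL = ½ × 1.9958 × 14.7690 = 14.7380.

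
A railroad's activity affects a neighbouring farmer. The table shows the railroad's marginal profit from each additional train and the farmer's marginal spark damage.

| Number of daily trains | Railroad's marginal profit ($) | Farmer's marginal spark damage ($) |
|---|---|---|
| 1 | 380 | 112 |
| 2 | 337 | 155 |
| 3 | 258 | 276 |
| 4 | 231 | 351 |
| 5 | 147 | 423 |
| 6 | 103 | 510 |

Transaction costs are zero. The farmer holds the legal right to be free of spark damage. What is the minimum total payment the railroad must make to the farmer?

$267

Efficient level: marginal profit ≥ marginal spark damage through level 2, so k* = 2.
With the farmer holding the right, the railroad must at least compensate total damage at k*: 112 + 155 = 267.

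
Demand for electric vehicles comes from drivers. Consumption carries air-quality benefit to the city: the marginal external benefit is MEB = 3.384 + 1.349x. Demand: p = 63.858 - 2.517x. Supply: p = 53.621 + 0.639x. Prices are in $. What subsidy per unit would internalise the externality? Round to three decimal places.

Social marginal benefit = demand + MEB = 67.242 - 1.168x.
Set SMB = MC: 67.242 - 1.168x = 53.621 + 0.639x → x* = 7.5379.
The Pigouvian subsidy equals MEB at x*: 3.384 + 1.349×7.5379 = 13.5526.

subsidy = $13.553 per unit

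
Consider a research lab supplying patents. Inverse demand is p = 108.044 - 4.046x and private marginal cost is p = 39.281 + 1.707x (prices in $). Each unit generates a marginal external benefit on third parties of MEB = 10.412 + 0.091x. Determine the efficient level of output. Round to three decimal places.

x* = 13.984

Social marginal cost = private MC − MEB = 28.869 + 1.616x.
Set SMC = demand: 28.869 + 1.616x = 108.044 - 4.046x → x* = 13.9836.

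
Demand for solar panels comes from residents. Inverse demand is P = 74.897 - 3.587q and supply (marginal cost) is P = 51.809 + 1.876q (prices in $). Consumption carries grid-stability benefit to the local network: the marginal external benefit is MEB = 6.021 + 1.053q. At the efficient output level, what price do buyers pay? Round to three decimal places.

Social marginal benefit = demand + MEB = 80.918 - 2.534q.
Set SMB = MC: 80.918 - 2.534q = 51.809 + 1.876q → q* = 6.6007.
Consumer price on the demand curve at q*: 74.897 − 3.587×6.6007 = 51.2203.

P = $51.220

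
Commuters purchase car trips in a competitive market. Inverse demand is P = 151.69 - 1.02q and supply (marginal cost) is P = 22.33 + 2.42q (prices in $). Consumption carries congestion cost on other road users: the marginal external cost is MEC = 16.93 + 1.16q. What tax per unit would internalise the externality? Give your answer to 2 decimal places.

Social marginal benefit = demand − MEC = 134.76 - 2.18q.
Set SMB = MC: 134.76 - 2.18q = 22.33 + 2.42q → q* = 24.4413.
The Pigouvian tax equals MEC at q*: 16.93 + 1.16×24.4413 = 45.2819.

tax = $45.28 per unit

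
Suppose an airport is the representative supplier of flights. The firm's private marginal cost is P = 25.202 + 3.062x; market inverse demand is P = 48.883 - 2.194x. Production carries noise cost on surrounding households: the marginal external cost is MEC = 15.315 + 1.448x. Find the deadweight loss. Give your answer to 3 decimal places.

DWL = 35.571

Market equilibrium (private): 25.202 + 3.062x = 48.883 - 2.194x → x_m = 4.5055.
Social marginal cost = private MC + MEC = 40.517 + 4.510x.
Set SMC = demand: 40.517 + 4.510x = 48.883 - 2.194x → x* = 1.2479.
Height of the DWL triangle at x_m is SMC(x_m) − demand(x_m) = MEC(x_m) = 21.8390.
DWL = ½ × 3.2576 × 21.8390 = 35.5714.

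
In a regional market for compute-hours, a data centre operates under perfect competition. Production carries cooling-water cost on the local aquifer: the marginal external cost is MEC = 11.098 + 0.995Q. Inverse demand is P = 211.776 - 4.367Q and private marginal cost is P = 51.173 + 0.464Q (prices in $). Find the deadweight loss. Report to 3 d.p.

Market equilibrium (private): 51.173 + 0.464Q = 211.776 - 4.367Q → Q_m = 33.2443.
Social marginal cost = private MC + MEC = 62.271 + 1.459Q.
Set SMC = demand: 62.271 + 1.459Q = 211.776 - 4.367Q → Q* = 25.6617.
Height of the DWL triangle at Q_m is SMC(Q_m) − demand(Q_m) = MEC(Q_m) = 44.1760.
DWL = ½ × 7.5826 × 44.1760 = 167.4845.

DWL = $167.484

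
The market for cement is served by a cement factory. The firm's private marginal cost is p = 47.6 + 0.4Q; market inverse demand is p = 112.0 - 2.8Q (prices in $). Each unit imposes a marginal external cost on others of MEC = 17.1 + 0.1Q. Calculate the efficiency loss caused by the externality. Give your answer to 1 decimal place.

Market equilibrium (private): 47.6 + 0.4Q = 112.0 - 2.8Q → Q_m = 20.1250.
Social marginal cost = private MC + MEC = 64.7 + 0.5Q.
Set SMC = demand: 64.7 + 0.5Q = 112.0 - 2.8Q → Q* = 14.3333.
The welfare-loss triangle has base |Q_m − Q*| and height MEC(Q_m) (the vertical gap between SMC and demand is zero at Q* and MEC at Q_m).
DWL = ½ × 5.7917 × 19.1125 = 55.3469.

DWL = $55.3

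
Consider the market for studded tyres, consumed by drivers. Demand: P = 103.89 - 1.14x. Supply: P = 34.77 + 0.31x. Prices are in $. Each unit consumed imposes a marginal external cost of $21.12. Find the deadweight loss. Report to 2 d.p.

Market equilibrium (private): 34.77 + 0.31x = 103.89 - 1.14x → x_m = 47.6690.
Social marginal benefit = demand − MEC = 82.77 - 1.14x.
Set SMB = MC: 82.77 - 1.14x = 34.77 + 0.31x → x* = 33.1034.
Between x* and x_m the wedge MC − SMB runs linearly from 0 to MEC(x_m), so the loss is a triangle.
DWL = ½ × 14.5656 × 21.1200 = 153.8127.

DWL = $153.81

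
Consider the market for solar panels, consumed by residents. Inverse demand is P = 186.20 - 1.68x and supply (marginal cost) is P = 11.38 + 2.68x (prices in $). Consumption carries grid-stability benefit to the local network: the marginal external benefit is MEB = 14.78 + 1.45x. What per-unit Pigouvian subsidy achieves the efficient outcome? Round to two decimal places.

Social marginal benefit = demand + MEB = 200.98 - 0.23x.
Set SMB = MC: 200.98 - 0.23x = 11.38 + 2.68x → x* = 65.1546.
The Pigouvian subsidy equals MEB at x*: 14.78 + 1.45×65.1546 = 109.2542.

subsidy = $109.25 per unit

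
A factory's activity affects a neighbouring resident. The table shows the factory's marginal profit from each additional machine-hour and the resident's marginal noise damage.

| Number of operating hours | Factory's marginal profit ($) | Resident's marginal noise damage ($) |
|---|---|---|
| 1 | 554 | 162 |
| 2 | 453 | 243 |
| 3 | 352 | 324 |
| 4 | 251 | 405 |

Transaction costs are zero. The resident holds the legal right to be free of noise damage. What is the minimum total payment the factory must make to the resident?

$729

Efficient level: marginal profit ≥ marginal noise damage through level 3, so k* = 3.
With the resident holding the right, the factory must at least compensate total damage at k*: 162 + 243 + 324 = 729.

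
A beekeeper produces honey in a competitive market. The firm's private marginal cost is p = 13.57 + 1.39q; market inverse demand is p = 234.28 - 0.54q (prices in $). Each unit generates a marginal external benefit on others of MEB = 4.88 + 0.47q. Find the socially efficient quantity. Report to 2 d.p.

Social marginal cost = private MC − MEB = 8.69 + 0.92q.
Set SMC = demand: 8.69 + 0.92q = 234.28 - 0.54q → q* = 154.5137.

q* = 154.51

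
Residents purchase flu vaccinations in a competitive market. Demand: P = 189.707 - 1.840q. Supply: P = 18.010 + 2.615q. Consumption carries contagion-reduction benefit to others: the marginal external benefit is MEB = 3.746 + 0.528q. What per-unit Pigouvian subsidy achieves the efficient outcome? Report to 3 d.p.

subsidy = 27.335 per unit

Social marginal benefit = demand + MEB = 193.453 - 1.312q.
Set SMB = MC: 193.453 - 1.312q = 18.010 + 2.615q → q* = 44.6761.
The Pigouvian subsidy equals MEB at q*: 3.746 + 0.528×44.6761 = 27.3350.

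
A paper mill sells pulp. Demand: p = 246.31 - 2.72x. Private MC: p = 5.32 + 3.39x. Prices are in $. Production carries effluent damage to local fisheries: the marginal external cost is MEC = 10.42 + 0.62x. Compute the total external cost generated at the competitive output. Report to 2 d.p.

$893.24

Market equilibrium (private): 5.32 + 3.39x = 246.31 - 2.72x → x_m = 39.4419.
Total external cost = ∫₀^{x_m} (10.42 + 0.62x) dx = 10.42×39.4419 + ½×0.62×39.4419² = 893.2403.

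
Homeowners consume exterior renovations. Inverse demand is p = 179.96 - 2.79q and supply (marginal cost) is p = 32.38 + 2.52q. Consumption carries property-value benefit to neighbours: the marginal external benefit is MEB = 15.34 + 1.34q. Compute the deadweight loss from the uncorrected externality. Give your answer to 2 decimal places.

Market equilibrium (private): 32.38 + 2.52q = 179.96 - 2.79q → q_m = 27.7928.
Social marginal benefit = demand + MEB = 195.30 - 1.45q.
Set SMB = MC: 195.30 - 1.45q = 32.38 + 2.52q → q* = 41.0378.
The welfare-loss triangle has base |q_m − q*| and height MEB(q_m) (the vertical gap between SMB and MC is zero at q* and MEB at q_m).
DWL = ½ × 13.2450 × 52.5824 = 348.2269.

DWL = 348.23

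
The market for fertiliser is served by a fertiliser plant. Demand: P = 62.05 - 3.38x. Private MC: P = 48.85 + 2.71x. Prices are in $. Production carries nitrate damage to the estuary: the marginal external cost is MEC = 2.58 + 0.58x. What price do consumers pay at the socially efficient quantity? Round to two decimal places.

P = $56.67

Social marginal cost = private MC + MEC = 51.43 + 3.29x.
Set SMC = demand: 51.43 + 3.29x = 62.05 - 3.38x → x* = 1.5922.
Consumer price on the demand curve at x*: 62.05 − 3.38×1.5922 = 56.6684.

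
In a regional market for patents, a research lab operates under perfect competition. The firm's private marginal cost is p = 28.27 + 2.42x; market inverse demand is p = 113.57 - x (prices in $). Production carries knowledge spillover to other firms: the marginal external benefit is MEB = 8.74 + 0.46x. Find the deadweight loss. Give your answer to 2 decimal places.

Market equilibrium (private): 28.27 + 2.42x = 113.57 - x → x_m = 24.9415.
Social marginal cost = private MC − MEB = 19.53 + 1.96x.
Set SMC = demand: 19.53 + 1.96x = 113.57 - x → x* = 31.7703.
The loss is the area between SMC and demand from x* to x_m; with linear curves that's a triangle of height MEB(x_m).
DWL = ½ × 6.8288 × 20.2131 = 69.0156.

DWL = $69.02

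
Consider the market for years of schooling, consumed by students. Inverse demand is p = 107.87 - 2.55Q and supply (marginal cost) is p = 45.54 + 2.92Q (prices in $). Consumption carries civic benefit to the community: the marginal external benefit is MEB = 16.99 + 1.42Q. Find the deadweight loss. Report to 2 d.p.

Market equilibrium (private): 45.54 + 2.92Q = 107.87 - 2.55Q → Q_m = 11.3949.
Social marginal benefit = demand + MEB = 124.86 - 1.13Q.
Set SMB = MC: 124.86 - 1.13Q = 45.54 + 2.92Q → Q* = 19.5852.
The loss is the area between SMB and MC from Q* to Q_m; with linear curves that's a triangle of height MEB(Q_m).
DWL = ½ × 8.1903 × 33.1707 = 135.8390.

DWL = $135.84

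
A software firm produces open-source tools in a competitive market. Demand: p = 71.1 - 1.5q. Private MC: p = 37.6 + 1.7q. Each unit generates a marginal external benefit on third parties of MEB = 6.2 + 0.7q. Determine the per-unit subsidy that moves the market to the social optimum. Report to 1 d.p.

subsidy = 17.3 per unit

Social marginal cost = private MC − MEB = 31.4 + q.
Set SMC = demand: 31.4 + q = 71.1 - 1.5q → q* = 15.8800.
The Pigouvian subsidy equals MEB at q*: 6.2 + 0.7×15.8800 = 17.3160.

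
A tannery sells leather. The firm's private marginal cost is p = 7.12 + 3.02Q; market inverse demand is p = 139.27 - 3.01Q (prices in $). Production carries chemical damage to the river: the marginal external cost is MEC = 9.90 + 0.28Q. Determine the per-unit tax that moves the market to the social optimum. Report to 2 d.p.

Social marginal cost = private MC + MEC = 17.02 + 3.30Q.
Set SMC = demand: 17.02 + 3.30Q = 139.27 - 3.01Q → Q* = 19.3740.
The Pigouvian tax equals MEC at Q*: 9.90 + 0.28×19.3740 = 15.3247.

tax = $15.32 per unit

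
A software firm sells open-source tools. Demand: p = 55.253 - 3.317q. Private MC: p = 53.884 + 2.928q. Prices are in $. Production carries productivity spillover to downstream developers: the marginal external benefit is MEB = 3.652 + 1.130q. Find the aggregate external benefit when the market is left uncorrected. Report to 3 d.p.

Market equilibrium (private): 53.884 + 2.928q = 55.253 - 3.317q → q_m = 0.2192.
Total external benefit = ∫₀^{q_m} (3.652 + 1.130q) dq = 3.652×0.2192 + ½×1.130×0.2192² = 0.8277.

$0.828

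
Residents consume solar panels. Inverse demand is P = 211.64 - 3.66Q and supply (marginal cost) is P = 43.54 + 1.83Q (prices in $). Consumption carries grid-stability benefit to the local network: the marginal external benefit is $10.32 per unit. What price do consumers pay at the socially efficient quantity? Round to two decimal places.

Social marginal benefit = demand + MEB = 221.96 - 3.66Q.
Set SMB = MC: 221.96 - 3.66Q = 43.54 + 1.83Q → Q* = 32.4991.
Consumer price on the demand curve at Q*: 211.64 − 3.66×32.4991 = 92.6933.

P = $92.69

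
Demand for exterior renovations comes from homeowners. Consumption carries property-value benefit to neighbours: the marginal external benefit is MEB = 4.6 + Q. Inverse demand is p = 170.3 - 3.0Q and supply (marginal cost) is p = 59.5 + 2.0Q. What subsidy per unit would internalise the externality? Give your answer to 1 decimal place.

subsidy = 33.5 per unit

Social marginal benefit = demand + MEB = 174.9 - 2.0Q.
Set SMB = MC: 174.9 - 2.0Q = 59.5 + 2.0Q → Q* = 28.8500.
The Pigouvian subsidy equals MEB at Q*: 4.6 + 1.0×28.8500 = 33.4500.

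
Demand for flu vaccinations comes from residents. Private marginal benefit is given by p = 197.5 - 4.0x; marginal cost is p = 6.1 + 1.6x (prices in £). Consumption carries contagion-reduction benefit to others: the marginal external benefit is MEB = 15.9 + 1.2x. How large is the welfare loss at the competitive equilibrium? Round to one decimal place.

DWL = £368.1

Market equilibrium (private): 6.1 + 1.6x = 197.5 - 4.0x → x_m = 34.1786.
Social marginal benefit = demand + MEB = 213.4 - 2.8x.
Set SMB = MC: 213.4 - 2.8x = 6.1 + 1.6x → x* = 47.1136.
Height of the DWL triangle at x_m is SMB(x_m) − MC(x_m) = MEB(x_m) = 56.9143.
DWL = ½ × 12.9350 × 56.9143 = 368.0932.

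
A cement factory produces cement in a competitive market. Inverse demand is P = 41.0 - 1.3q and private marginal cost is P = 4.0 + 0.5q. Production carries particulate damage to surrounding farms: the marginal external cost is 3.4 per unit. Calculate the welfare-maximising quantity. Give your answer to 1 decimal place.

q* = 18.7

Social marginal cost = private MC + MEC = 7.4 + 0.5q.
Set SMC = demand: 7.4 + 0.5q = 41.0 - 1.3q → q* = 18.6667.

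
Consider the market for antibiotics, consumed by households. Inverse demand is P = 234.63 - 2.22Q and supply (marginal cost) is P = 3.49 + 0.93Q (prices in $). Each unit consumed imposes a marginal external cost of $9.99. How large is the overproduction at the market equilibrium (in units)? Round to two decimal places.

Market equilibrium (private): 3.49 + 0.93Q = 234.63 - 2.22Q → Q_m = 73.3778.
Social marginal benefit = demand − MEC = 224.64 - 2.22Q.
Set SMB = MC: 224.64 - 2.22Q = 3.49 + 0.93Q → Q* = 70.2063.
Gap = |73.3778 − 70.2063| = 3.1715.

3.17 units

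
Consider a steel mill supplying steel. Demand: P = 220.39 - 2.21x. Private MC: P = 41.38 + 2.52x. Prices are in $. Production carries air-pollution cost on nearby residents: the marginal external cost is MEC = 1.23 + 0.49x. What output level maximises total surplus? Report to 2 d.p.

Social marginal cost = private MC + MEC = 42.61 + 3.01x.
Set SMC = demand: 42.61 + 3.01x = 220.39 - 2.21x → x* = 34.0575.

x* = 34.06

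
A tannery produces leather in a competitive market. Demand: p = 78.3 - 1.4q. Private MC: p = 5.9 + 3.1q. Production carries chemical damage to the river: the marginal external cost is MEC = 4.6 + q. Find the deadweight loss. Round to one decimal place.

DWL = 38.9

Market equilibrium (private): 5.9 + 3.1q = 78.3 - 1.4q → q_m = 16.0889.
Social marginal cost = private MC + MEC = 10.5 + 4.1q.
Set SMC = demand: 10.5 + 4.1q = 78.3 - 1.4q → q* = 12.3273.
Between q* and q_m the wedge SMC − demand runs linearly from 0 to MEC(q_m), so the loss is a triangle.
DWL = ½ × 3.7616 × 20.6889 = 38.9117.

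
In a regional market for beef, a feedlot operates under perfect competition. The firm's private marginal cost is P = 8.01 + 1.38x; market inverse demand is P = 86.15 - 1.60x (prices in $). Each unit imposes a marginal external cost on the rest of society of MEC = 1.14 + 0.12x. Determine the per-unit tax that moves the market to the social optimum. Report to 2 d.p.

Social marginal cost = private MC + MEC = 9.15 + 1.50x.
Set SMC = demand: 9.15 + 1.50x = 86.15 - 1.60x → x* = 24.8387.
The Pigouvian tax equals MEC at x*: 1.14 + 0.12×24.8387 = 4.1206.

tax = $4.12 per unit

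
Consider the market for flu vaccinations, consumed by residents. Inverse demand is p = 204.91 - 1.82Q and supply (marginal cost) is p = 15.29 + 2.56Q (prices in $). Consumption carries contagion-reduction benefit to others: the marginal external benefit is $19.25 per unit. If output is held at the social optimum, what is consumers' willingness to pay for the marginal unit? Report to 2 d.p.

Social marginal benefit = demand + MEB = 224.16 - 1.82Q.
Set SMB = MC: 224.16 - 1.82Q = 15.29 + 2.56Q → Q* = 47.6872.
Consumer price on the demand curve at Q*: 204.91 − 1.82×47.6872 = 118.1193.

P = $118.12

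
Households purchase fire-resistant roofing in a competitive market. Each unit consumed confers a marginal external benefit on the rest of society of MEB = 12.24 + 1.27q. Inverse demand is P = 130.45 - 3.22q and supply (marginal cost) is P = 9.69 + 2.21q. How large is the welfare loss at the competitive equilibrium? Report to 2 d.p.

Market equilibrium (private): 9.69 + 2.21q = 130.45 - 3.22q → q_m = 22.2394.
Social marginal benefit = demand + MEB = 142.69 - 1.95q.
Set SMB = MC: 142.69 - 1.95q = 9.69 + 2.21q → q* = 31.9712.
Height of the DWL triangle at q_m is SMB(q_m) − MC(q_m) = MEB(q_m) = 40.4841.
DWL = ½ × 9.7318 × 40.4841 = 196.9916.

DWL = 196.99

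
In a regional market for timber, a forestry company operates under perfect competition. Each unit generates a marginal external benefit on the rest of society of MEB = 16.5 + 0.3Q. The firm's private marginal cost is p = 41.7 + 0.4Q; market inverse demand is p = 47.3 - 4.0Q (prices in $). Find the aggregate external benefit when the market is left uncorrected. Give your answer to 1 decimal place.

Market equilibrium (private): 41.7 + 0.4Q = 47.3 - 4.0Q → Q_m = 1.2727.
Total external benefit = ∫₀^{Q_m} (16.5 + 0.3Q) dQ = 16.5×1.2727 + ½×0.3×1.2727² = 21.2425.

$21.2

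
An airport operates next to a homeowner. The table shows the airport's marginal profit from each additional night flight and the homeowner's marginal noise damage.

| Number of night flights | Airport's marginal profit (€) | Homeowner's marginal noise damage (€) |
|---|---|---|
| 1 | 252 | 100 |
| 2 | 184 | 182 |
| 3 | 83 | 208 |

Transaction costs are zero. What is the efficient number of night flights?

Bargaining reaches the level where marginal profit last exceeds marginal noise damage.
That holds through level 2 (184 ≥ 182) but not at 3 (83 < 208).

2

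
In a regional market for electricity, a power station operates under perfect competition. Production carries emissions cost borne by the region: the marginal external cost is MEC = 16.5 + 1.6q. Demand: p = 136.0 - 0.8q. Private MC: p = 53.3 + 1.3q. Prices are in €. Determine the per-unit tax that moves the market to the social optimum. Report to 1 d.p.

Social marginal cost = private MC + MEC = 69.8 + 2.9q.
Set SMC = demand: 69.8 + 2.9q = 136.0 - 0.8q → q* = 17.8919.
The Pigouvian tax equals MEC at q*: 16.5 + 1.6×17.8919 = 45.1270.

tax = €45.1 per unit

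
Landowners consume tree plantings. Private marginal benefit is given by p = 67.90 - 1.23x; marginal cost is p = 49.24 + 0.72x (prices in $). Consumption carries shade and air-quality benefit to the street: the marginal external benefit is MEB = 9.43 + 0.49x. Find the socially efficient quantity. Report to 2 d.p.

Social marginal benefit = demand + MEB = 77.33 - 0.74x.
Set SMB = MC: 77.33 - 0.74x = 49.24 + 0.72x → x* = 19.2397.

x* = 19.24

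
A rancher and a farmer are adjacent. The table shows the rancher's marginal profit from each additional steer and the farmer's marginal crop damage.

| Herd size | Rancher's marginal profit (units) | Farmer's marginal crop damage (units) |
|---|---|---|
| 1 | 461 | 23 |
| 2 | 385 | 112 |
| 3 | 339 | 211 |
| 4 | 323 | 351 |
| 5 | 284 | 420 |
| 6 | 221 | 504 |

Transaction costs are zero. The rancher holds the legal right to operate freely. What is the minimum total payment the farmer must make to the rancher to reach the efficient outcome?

Left alone the rancher would choose level 6 (marginal profit stays positive).
Efficient level: k* = 3 (marginal profit ≥ marginal crop damage through 3).
The farmer must at least cover the rancher's forgone profit from cutting 6→3: 323 + 284 + 221 = 828.

828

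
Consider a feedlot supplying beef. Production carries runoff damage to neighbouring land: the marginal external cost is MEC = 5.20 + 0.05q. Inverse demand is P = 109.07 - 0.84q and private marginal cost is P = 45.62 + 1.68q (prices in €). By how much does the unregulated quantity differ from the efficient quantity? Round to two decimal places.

Market equilibrium (private): 45.62 + 1.68q = 109.07 - 0.84q → q_m = 25.1786.
Social marginal cost = private MC + MEC = 50.82 + 1.73q.
Set SMC = demand: 50.82 + 1.73q = 109.07 - 0.84q → q* = 22.6654.
Gap = |25.1786 − 22.6654| = 2.5132.

2.51 units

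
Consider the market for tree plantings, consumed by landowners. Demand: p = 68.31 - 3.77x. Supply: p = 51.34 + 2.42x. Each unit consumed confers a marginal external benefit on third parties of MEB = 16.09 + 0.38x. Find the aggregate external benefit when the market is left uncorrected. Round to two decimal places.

45.54

Market equilibrium (private): 51.34 + 2.42x = 68.31 - 3.77x → x_m = 2.7415.
Total external benefit = ∫₀^{x_m} (16.09 + 0.38x) dx = 16.09×2.7415 + ½×0.38×2.7415² = 45.5387.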